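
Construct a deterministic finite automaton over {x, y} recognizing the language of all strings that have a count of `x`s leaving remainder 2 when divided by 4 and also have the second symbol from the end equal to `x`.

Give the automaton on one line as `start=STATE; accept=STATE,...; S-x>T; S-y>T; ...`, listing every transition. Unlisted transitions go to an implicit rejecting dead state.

Build one automaton per condition and run them in lockstep. One (4 states) tracks the count of `x`s modulo 4; the other (7 states) tracks the last 2 symbols read. Each combined state is a pair, one component from each; accept when both components accept. After merging equivalent states the machine shrinks.
8 states suffice.
        x   y  
>  S0   S1  S0 
   S1   S2  S3 
 * S2   S4  S5 
   S3   S6  S3 
   S4   S0  S4 
 * S5   S4  S7 
   S6   S4  S5 
   S7   S4  S7 
(> = start, * = accepting)

start=S0; accept=S2,S5; S0-x>S1; S0-y>S0; S1-x>S2; S1-y>S3; S2-x>S4; S2-y>S5; S3-x>S6; S3-y>S3; S4-x>S0; S4-y>S4; S5-x>S4; S5-y>S7; S6-x>S4; S6-y>S5; S7-x>S4; S7-y>S7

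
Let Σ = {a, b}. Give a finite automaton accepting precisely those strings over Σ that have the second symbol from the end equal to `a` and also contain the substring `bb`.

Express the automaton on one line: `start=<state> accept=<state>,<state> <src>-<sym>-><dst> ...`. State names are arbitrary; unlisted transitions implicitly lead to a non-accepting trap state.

start=q0 accept=q8,q9 q0-a->q1 q0-b->q2 q1-a->q3 q1-b->q4 q2-a->q5 q2-b->q6 q3-a->q3 q3-b->q4 q4-a->q5 q4-b->q6 q5-a->q3 q5-b->q4 q6-a->q7 q6-b->q6 q7-a->q8 q7-b->q9 q8-a->q8 q8-b->q9 q9-a->q7 q9-b->q6

Build one automaton per condition and run them in lockstep. The first has 7 states tracking the last 2 symbols read; the second has 3 states tracking whether and how much of `bb` has been seen. A product state is a pair (one from each), accepting exactly when both do.
        a   b  
>  q0   q1  q2 
   q1   q3  q4 
   q2   q5  q6 
   q3   q3  q4 
   q4   q5  q6 
   q5   q3  q4 
   q6   q7  q6 
   q7   q8  q9 
 * q8   q8  q9 
 * q9   q7  q6 
(> = start, * = accepting)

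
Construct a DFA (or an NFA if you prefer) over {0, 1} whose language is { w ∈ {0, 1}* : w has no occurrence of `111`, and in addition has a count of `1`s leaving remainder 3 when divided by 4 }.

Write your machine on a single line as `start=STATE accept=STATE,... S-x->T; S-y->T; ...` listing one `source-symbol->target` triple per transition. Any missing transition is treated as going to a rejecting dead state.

start=A; accept=H,I,J; A-0->A; A-1->B; B-0->C; B-1->D; C-0->C; C-1->E; D-0->F; D-1->G; E-0->F; E-1->H; F-0->F; F-1->I; G-0->G; G-1->G; H-0->J; H-1->G; I-0->J; I-1->K; J-0->J; J-1->L; K-0->A; K-1->G; L-0->A; L-1->M; M-0->C; M-1->G

Build one automaton per condition and run them in lockstep. One (4 states) tracks partial matches of the forbidden pattern `111`; the other (4 states) tracks the count of `1`s modulo 4. Each combined state is a pair, one component from each; accept when both components accept. After merging equivalent states the machine shrinks.
With 13 states:
       0  1 
>  A   A  B 
   B   C  D 
   C   C  E 
   D   F  G 
   E   F  H 
   F   F  I 
   G   G  G 
 * H   J  G 
 * I   J  K 
 * J   J  L 
   K   A  G 
   L   A  M 
   M   C  G 
(> = start, * = accepting)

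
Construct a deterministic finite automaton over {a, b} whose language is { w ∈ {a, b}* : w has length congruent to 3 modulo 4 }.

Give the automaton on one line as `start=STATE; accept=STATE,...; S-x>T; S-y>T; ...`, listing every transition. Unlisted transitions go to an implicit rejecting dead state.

start=q0; accept=q3; q0-a>q1; q0-b>q1; q1-a>q2; q1-b>q2; q2-a>q3; q2-b>q3; q3-a>q0; q3-b>q0

Count input length modulo 4: every symbol advances one step around the cycle q0 → q1 → q2 → q3 → q0. Accept at q3.
        a   b  
>  q0   q1  q1 
   q1   q2  q2 
   q2   q3  q3 
 * q3   q0  q0 
(> = start, * = accepting)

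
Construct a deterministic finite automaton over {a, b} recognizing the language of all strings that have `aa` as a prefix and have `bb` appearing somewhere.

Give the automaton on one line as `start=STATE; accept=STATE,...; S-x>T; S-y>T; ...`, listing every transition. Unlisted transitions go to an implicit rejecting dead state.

start=q0; accept=q5; q0-a>q1; q0-b>q2; q1-a>q3; q1-b>q2; q2-a>q2; q2-b>q2; q3-a>q3; q3-b>q4; q4-a>q3; q4-b>q5; q5-a>q5; q5-b>q5

Handle the two conditions separately and then intersect. The first has 4 states tracking whether the input so far still matches the prefix `aa`; the second has 3 states tracking whether and how much of `bb` has been seen. A product state is a pair (one from each), accepting exactly when both do. Equivalent product states are then merged.
A 6-state machine:
        a   b  
>  q0   q1  q2 
   q1   q3  q2 
   q2   q2  q2 
   q3   q3  q4 
   q4   q3  q5 
 * q5   q5  q5 
(> = start, * = accepting)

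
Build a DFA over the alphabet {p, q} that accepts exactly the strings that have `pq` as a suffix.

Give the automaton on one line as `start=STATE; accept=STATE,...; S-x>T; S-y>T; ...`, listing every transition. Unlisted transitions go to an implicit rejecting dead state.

Let each state record the length of the longest suffix of the input read so far that is also a prefix of `pq`. s1 means the last symbol is `p`; s2 means the last 2 symbols are `pq`. Accept only at s2, where the string currently ends in `pq`.
        p   q  
>  s0   s1  s0 
   s1   s1  s2 
 * s2   s1  s0 
(> = start, * = accepting)

start=s0; accept=s2; s0-p>s1; s0-q>s0; s1-p>s1; s1-q>s2; s2-p>s1; s2-q>s0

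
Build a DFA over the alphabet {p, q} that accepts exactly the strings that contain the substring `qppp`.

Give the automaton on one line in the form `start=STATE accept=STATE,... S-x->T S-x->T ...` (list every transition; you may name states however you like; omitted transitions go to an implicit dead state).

Track how much of `qppp` has been matched so far: state A is no progress, E is the absorbing accept state reached once `qppp` has occurred. Intermediate states record partial matches; on a mismatch, fall back to the longest reusable overlap.
5 states suffice.
       p  q 
>  A   A  B 
   B   C  B 
   C   D  B 
   D   E  B 
 * E   E  E 
(> = start, * = accepting)

start=A accept=E A-p->A A-q->B B-p->C B-q->B C-p->D C-q->B D-p->E D-q->B E-p->E E-q->E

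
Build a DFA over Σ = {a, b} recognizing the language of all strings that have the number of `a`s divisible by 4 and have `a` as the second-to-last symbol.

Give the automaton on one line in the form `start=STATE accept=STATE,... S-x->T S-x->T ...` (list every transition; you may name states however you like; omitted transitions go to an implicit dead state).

Handle the two conditions separately and then intersect. One (4 states) tracks the count of `a`s modulo 4; the other (7 states) tracks the last 2 symbols read. Each combined state is a pair, one component from each; accept when both components accept.
19 states suffice.
          a    b  
>  q0     q1   q2 
   q1     q3   q4 
   q2     q5   q6 
   q3     q7   q8 
   q4     q9  q10 
   q5     q3   q4 
   q6     q5   q6 
   q7    q11  q12 
   q8    q13  q14 
   q9     q7   q8 
   q10    q9  q10 
 * q11   q15  q16 
   q12   q17  q18 
   q13   q11  q12 
   q14   q13  q14 
   q15    q3   q4 
 * q16    q5   q6 
   q17   q15  q16 
   q18   q17  q18 
(> = start, * = accepting)

start=q0 accept=q11,q16 q0-a->q1 q0-b->q2 q1-a->q3 q1-b->q4 q2-a->q5 q2-b->q6 q3-a->q7 q3-b->q8 q4-a->q9 q4-b->q10 q5-a->q3 q5-b->q4 q6-a->q5 q6-b->q6 q7-a->q11 q7-b->q12 q8-a->q13 q8-b->q14 q9-a->q7 q9-b->q8 q10-a->q9 q10-b->q10 q11-a->q15 q11-b->q16 q12-a->q17 q12-b->q18 q13-a->q11 q13-b->q12 q14-a->q13 q14-b->q14 q15-a->q3 q15-b->q4 q16-a->q5 q16-b->q6 q17-a->q15 q17-b->q16 q18-a->q17 q18-b->q18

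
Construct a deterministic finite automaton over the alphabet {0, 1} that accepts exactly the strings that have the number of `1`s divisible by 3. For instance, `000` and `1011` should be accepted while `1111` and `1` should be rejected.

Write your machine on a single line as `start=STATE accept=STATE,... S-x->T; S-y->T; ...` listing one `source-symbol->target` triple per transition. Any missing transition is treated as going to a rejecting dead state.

Keep the running count of `1`s modulo 3: each `1` advances along the cycle q0 → q1 → q2 → q0 while other symbols loop. Accept at q0.
3 states suffice.
        0   1  
>* q0   q0  q1 
   q1   q1  q2 
   q2   q2  q0 
(> = start, * = accepting)

start=q0; accept=q0; q0-0->q0; q0-1->q1; q1-0->q1; q1-1->q2; q2-0->q2; q2-1->q0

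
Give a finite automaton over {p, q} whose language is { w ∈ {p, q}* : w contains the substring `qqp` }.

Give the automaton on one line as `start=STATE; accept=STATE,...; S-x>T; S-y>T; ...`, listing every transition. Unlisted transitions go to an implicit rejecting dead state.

start=S0; accept=S3; S0-p>S0; S0-q>S1; S1-p>S0; S1-q>S2; S2-p>S3; S2-q>S2; S3-p>S3; S3-q>S3

States S0..S2 record the length of the longest prefix of `qqp` that matches the current input suffix. Reaching S3 means `qqp` has been seen, and we stay there forever. Accept from S3.
4 states suffice.
        p   q  
>  S0   S0  S1 
   S1   S0  S2 
   S2   S3  S2 
 * S3   S3  S3 
(> = start, * = accepting)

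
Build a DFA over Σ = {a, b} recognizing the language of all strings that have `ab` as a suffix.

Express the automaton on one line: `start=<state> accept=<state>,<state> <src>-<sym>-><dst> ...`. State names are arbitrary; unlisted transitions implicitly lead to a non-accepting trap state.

start=q0 accept=q2 q0-a->q1 q0-b->q0 q1-a->q1 q1-b->q2 q2-a->q1 q2-b->q0

Remember how much of `ab` the current input suffix matches. State q0 means no match yet; q1 means the last symbol is `a`; q2 means the last 2 symbols are `ab`. Only q2 accepts. On a mismatch, fall back to the longest proper suffix that is still a prefix of `ab`.
3 states suffice.
        a   b  
>  q0   q1  q0 
   q1   q1  q2 
 * q2   q1  q0 
(> = start, * = accepting)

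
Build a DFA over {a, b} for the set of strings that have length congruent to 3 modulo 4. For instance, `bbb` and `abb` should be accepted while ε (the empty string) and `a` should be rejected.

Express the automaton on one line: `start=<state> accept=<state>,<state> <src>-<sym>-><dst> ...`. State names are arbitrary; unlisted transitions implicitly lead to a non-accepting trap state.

Count input length modulo 4: every symbol advances one step around the cycle S0 → S1 → S2 → S3 → S0. Accept at S3.
With 4 states:
        a   b  
>  S0   S1  S1 
   S1   S2  S2 
   S2   S3  S3 
 * S3   S0  S0 
(> = start, * = accepting)

start=S0 accept=S3 S0-a->S1 S0-b->S1 S1-a->S2 S1-b->S2 S2-a->S3 S2-b->S3 S3-a->S0 S3-b->S0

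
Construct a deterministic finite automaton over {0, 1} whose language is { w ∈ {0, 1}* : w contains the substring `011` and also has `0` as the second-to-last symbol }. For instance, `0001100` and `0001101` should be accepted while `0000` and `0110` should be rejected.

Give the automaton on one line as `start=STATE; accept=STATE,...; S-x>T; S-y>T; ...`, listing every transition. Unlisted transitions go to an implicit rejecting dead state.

start=q0; accept=q9,q10; q0-0>q1; q0-1>q2; q1-0>q3; q1-1>q4; q2-0>q5; q2-1>q6; q3-0>q3; q3-1>q4; q4-0>q5; q4-1>q7; q5-0>q3; q5-1>q4; q6-0>q5; q6-1>q6; q7-0>q8; q7-1>q7; q8-0>q9; q8-1>q10; q9-0>q9; q9-1>q10; q10-0>q8; q10-1>q7

Run two small machines in parallel and take their product. The first has 4 states tracking whether and how much of `011` has been seen; the second has 7 states tracking the last 2 symbols read. A product state is a pair (one from each), accepting exactly when both do.
11 states suffice.
          0    1  
>  q0     q1   q2 
   q1     q3   q4 
   q2     q5   q6 
   q3     q3   q4 
   q4     q5   q7 
   q5     q3   q4 
   q6     q5   q6 
   q7     q8   q7 
   q8     q9  q10 
 * q9     q9  q10 
 * q10    q8   q7 
(> = start, * = accepting)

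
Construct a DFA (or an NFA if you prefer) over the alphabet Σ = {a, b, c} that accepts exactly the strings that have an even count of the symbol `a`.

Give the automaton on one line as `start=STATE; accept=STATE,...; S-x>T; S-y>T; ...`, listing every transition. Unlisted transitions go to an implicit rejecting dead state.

Keep the running count of `a`s modulo 2: each `a` advances along the cycle S0 → S1 → S0 while other symbols loop. Accept at S0.
With 2 states:
        a   b   c  
>* S0   S1  S0  S0 
   S1   S0  S1  S1 
(> = start, * = accepting)

start=S0; accept=S0; S0-a>S1; S0-b>S0; S0-c>S0; S1-a>S0; S1-b>S1; S1-c>S1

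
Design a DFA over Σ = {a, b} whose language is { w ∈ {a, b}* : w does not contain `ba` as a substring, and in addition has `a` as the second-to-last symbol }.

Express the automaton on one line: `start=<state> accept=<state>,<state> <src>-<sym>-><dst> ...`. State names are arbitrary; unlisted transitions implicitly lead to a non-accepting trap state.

start=s0 accept=s3,s4 s0-a->s1 s0-b->s2 s1-a->s3 s1-b->s4 s2-a->s2 s2-b->s2 s3-a->s3 s3-b->s4 s4-a->s2 s4-b->s2

Run two small machines in parallel and take their product. One (3 states) tracks partial matches of the forbidden pattern `ba`; the other (7 states) tracks the last 2 symbols read. Each combined state is a pair, one component from each; accept when both components accept. Minimizing collapses redundant product states.
        a   b  
>  s0   s1  s2 
   s1   s3  s4 
   s2   s2  s2 
 * s3   s3  s4 
 * s4   s2  s2 
(> = start, * = accepting)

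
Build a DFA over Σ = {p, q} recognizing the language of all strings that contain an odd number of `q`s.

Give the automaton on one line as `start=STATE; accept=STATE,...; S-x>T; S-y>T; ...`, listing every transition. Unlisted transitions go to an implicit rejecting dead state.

start=A; accept=B; A-p>A; A-q>B; B-p>B; B-q>A

Keep the running count of `q`s modulo 2: each `q` advances along the cycle A → B → A while other symbols loop. Accept at B.
2 states suffice.
       p  q 
>  A   A  B 
 * B   B  A 
(> = start, * = accepting)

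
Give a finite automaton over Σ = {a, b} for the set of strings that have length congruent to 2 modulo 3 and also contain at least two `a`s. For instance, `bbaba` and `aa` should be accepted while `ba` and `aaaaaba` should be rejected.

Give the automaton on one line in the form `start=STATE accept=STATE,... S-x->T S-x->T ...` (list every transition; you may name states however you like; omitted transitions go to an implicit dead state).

start=q0 accept=q3 q0-a->q1 q0-b->q2 q1-a->q3 q1-b->q4 q2-a->q4 q2-b->q5 q3-a->q6 q3-b->q6 q4-a->q6 q4-b->q7 q5-a->q7 q5-b->q0 q6-a->q8 q6-b->q8 q7-a->q8 q7-b->q1 q8-a->q3 q8-b->q3

Run two small machines in parallel and take their product. One (3 states) tracks the input length modulo 3; the other (4 states) tracks the count of `a`s, saturating at 3. Each combined state is a pair, one component from each; accept when both components accept. After merging equivalent states the machine shrinks.
A 9-state machine:
        a   b  
>  q0   q1  q2 
   q1   q3  q4 
   q2   q4  q5 
 * q3   q6  q6 
   q4   q6  q7 
   q5   q7  q0 
   q6   q8  q8 
   q7   q8  q1 
   q8   q3  q3 
(> = start, * = accepting)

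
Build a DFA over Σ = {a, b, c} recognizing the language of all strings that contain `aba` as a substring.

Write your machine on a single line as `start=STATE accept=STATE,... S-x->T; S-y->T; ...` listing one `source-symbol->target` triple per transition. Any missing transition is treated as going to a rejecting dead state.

Track how much of `aba` has been matched so far: state q0 is no progress, q3 is the absorbing accept state reached once `aba` has occurred. Intermediate states record partial matches; on a mismatch, fall back to the longest reusable overlap.
A 4-state machine:
        a   b   c  
>  q0   q1  q0  q0 
   q1   q1  q2  q0 
   q2   q3  q0  q0 
 * q3   q3  q3  q3 
(> = start, * = accepting)

start=q0; accept=q3; q0-a->q1; q0-b->q0; q0-c->q0; q1-a->q1; q1-b->q2; q1-c->q0; q2-a->q3; q2-b->q0; q2-c->q0; q3-a->q3; q3-b->q3; q3-c->q3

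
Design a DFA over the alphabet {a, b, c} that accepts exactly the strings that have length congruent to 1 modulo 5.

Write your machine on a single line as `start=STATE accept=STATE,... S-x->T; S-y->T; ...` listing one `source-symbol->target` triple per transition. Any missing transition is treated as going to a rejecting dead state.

Count input length modulo 5: every symbol advances one step around the cycle S0 → S1 → S2 → S3 → S4 → S0. Accept at S1.
5 states suffice.
        a   b   c  
>  S0   S1  S1  S1 
 * S1   S2  S2  S2 
   S2   S3  S3  S3 
   S3   S4  S4  S4 
   S4   S0  S0  S0 
(> = start, * = accepting)

start=S0; accept=S1; S0-a->S1; S0-b->S1; S0-c->S1; S1-a->S2; S1-b->S2; S1-c->S2; S2-a->S3; S2-b->S3; S2-c->S3; S3-a->S4; S3-b->S4; S3-c->S4; S4-a->S0; S4-b->S0; S4-c->S0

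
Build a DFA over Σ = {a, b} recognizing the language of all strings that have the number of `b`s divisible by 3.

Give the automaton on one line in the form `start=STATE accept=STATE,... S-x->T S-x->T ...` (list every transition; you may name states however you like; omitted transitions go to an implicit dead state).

The only thing that matters is how many `b`s have appeared, reduced mod 3. Use one state per residue: q0 for 0, …, q2 for 2. Reading `b` moves to the next residue; anything else stays put. q0 is accepting.
3 states suffice.
        a   b  
>* q0   q0  q1 
   q1   q1  q2 
   q2   q2  q0 
(> = start, * = accepting)

start=q0 accept=q0 q0-a->q0 q0-b->q1 q1-a->q1 q1-b->q2 q2-a->q2 q2-b->q0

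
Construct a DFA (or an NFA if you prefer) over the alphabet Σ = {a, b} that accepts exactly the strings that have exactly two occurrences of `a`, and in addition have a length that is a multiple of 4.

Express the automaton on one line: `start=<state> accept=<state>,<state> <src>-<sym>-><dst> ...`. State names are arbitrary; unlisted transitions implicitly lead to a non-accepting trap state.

Run two small machines in parallel and take their product. The first has 4 states tracking the count of `a`s, saturating at 3; the second has 4 states tracking the input length modulo 4. A product state is a pair (one from each), accepting exactly when both do. Equivalent product states are then merged.
          a    b  
>  q0     q1   q2 
   q1     q3   q4 
   q2     q4   q5 
   q3     q6   q7 
   q4     q7   q8 
   q5     q8   q9 
   q6     q6   q6 
   q7     q6  q10 
   q8    q10  q11 
   q9    q11   q0 
 * q10    q6  q12 
   q11   q12   q1 
   q12    q6   q3 
(> = start, * = accepting)

start=q0 accept=q10 q0-a->q1 q0-b->q2 q1-a->q3 q1-b->q4 q2-a->q4 q2-b->q5 q3-a->q6 q3-b->q7 q4-a->q7 q4-b->q8 q5-a->q8 q5-b->q9 q6-a->q6 q6-b->q6 q7-a->q6 q7-b->q10 q8-a->q10 q8-b->q11 q9-a->q11 q9-b->q0 q10-a->q6 q10-b->q12 q11-a->q12 q11-b->q1 q12-a->q6 q12-b->q3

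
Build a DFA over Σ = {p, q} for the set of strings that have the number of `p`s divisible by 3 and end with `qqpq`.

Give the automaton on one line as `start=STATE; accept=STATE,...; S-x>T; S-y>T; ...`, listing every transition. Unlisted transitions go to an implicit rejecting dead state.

start=s0; accept=s14; s0-p>s1; s0-q>s2; s1-p>s3; s1-q>s4; s2-p>s1; s2-q>s5; s3-p>s0; s3-q>s6; s4-p>s3; s4-q>s7; s5-p>s8; s5-q>s5; s6-p>s0; s6-q>s9; s7-p>s10; s7-q>s7; s8-p>s3; s8-q>s11; s9-p>s12; s9-q>s9; s10-p>s0; s10-q>s13; s11-p>s3; s11-q>s7; s12-p>s1; s12-q>s14; s13-p>s0; s13-q>s9; s14-p>s1; s14-q>s5

Build one automaton per condition and run them in lockstep. The first has 3 states tracking the count of `p`s modulo 3; the second has 5 states tracking how much of the suffix `qqpq` has currently been matched. A product state is a pair (one from each), accepting exactly when both do.
15 states suffice.
          p    q  
>  s0     s1   s2 
   s1     s3   s4 
   s2     s1   s5 
   s3     s0   s6 
   s4     s3   s7 
   s5     s8   s5 
   s6     s0   s9 
   s7    s10   s7 
   s8     s3  s11 
   s9    s12   s9 
   s10    s0  s13 
   s11    s3   s7 
   s12    s1  s14 
   s13    s0   s9 
 * s14    s1   s5 
(> = start, * = accepting)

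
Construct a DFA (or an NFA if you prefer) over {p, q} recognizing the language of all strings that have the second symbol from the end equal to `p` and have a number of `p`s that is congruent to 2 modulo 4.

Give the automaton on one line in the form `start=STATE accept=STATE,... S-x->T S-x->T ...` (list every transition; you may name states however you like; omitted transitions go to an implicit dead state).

Handle the two conditions separately and then intersect. The first has 7 states tracking the last 2 symbols read; the second has 4 states tracking the count of `p`s modulo 4. A product state is a pair (one from each), accepting exactly when both do. After merging equivalent states the machine shrinks.
An 8-state machine:
       p  q 
>  A   B  A 
   B   C  D 
 * C   E  F 
   D   G  D 
   E   A  E 
 * F   E  H 
   G   E  F 
   H   E  H 
(> = start, * = accepting)

start=A accept=C,F A-p->B A-q->A B-p->C B-q->D C-p->E C-q->F D-p->G D-q->D E-p->A E-q->E F-p->E F-q->H G-p->E G-q->F H-p->E H-q->H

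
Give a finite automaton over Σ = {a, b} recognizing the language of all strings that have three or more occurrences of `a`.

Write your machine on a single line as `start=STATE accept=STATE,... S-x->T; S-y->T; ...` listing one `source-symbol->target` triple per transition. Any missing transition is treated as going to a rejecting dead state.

start=S0; accept=S3,S4; S0-a->S1; S0-b->S0; S1-a->S2; S1-b->S1; S2-a->S3; S2-b->S2; S3-a->S4; S3-b->S3; S4-a->S4; S4-b->S4

Only the number of `a`s matters, and only up to 4. Make a chain S0 → S1 → S2 → S3 → S4 advanced by each `a` (with S4 absorbing); every other symbol self-loops. The accepting set is {S3, S4}.
        a   b  
>  S0   S1  S0 
   S1   S2  S1 
   S2   S3  S2 
 * S3   S4  S3 
 * S4   S4  S4 
(> = start, * = accepting)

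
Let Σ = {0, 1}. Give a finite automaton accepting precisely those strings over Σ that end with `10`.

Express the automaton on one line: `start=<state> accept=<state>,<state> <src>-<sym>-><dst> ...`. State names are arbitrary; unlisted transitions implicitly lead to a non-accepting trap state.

Let each state record the length of the longest suffix of the input read so far that is also a prefix of `10`. q1 means the last symbol is `1`; q2 means the last 2 symbols are `10`. Accept only at q2, where the string currently ends in `10`.
        0   1  
>  q0   q0  q1 
   q1   q2  q1 
 * q2   q0  q1 
(> = start, * = accepting)

start=q0 accept=q2 q0-0->q0 q0-1->q1 q1-0->q2 q1-1->q1 q2-0->q0 q2-1->q1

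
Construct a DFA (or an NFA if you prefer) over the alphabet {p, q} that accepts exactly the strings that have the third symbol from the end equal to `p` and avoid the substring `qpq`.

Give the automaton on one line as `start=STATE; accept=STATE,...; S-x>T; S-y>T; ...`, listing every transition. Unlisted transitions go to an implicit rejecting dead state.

start=S0; accept=S6,S7,S8,S9; S0-p>S1; S0-q>S2; S1-p>S3; S1-q>S4; S2-p>S5; S2-q>S2; S3-p>S6; S3-q>S7; S4-p>S8; S4-q>S9; S5-p>S3; S5-q>S10; S6-p>S6; S6-q>S7; S7-p>S8; S7-q>S9; S8-p>S3; S8-q>S10; S9-p>S5; S9-q>S2; S10-p>S10; S10-q>S10

Run two small machines in parallel and take their product. One (15 states) tracks the last 3 symbols read; the other (4 states) tracks partial matches of the forbidden pattern `qpq`. Each combined state is a pair, one component from each; accept when both components accept. After merging equivalent states the machine shrinks.
With 11 states:
          p    q  
>  S0     S1   S2 
   S1     S3   S4 
   S2     S5   S2 
   S3     S6   S7 
   S4     S8   S9 
   S5     S3  S10 
 * S6     S6   S7 
 * S7     S8   S9 
 * S8     S3  S10 
 * S9     S5   S2 
   S10   S10  S10 
(> = start, * = accepting)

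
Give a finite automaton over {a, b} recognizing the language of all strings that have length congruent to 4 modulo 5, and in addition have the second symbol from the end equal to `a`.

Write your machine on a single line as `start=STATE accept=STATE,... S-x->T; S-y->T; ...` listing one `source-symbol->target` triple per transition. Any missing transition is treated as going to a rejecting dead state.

Run two small machines in parallel and take their product. One (5 states) tracks the input length modulo 5; the other (7 states) tracks the last 2 symbols read. Each combined state is a pair, one component from each; accept when both components accept.
With 23 states:
          a    b  
>  s0     s1   s2 
   s1     s3   s4 
   s2     s5   s6 
   s3     s7   s8 
   s4     s9  s10 
   s5     s7   s8 
   s6     s9  s10 
   s7    s11  s12 
   s8    s13  s14 
   s9    s11  s12 
   s10   s13  s14 
 * s11   s15  s16 
 * s12   s17  s18 
   s13   s15  s16 
   s14   s17  s18 
   s15   s19  s20 
   s16   s21  s22 
   s17   s19  s20 
   s18   s21  s22 
   s19    s3   s4 
   s20    s5   s6 
   s21    s3   s4 
   s22    s5   s6 
(> = start, * = accepting)

start=s0; accept=s11,s12; s0-a->s1; s0-b->s2; s1-a->s3; s1-b->s4; s2-a->s5; s2-b->s6; s3-a->s7; s3-b->s8; s4-a->s9; s4-b->s10; s5-a->s7; s5-b->s8; s6-a->s9; s6-b->s10; s7-a->s11; s7-b->s12; s8-a->s13; s8-b->s14; s9-a->s11; s9-b->s12; s10-a->s13; s10-b->s14; s11-a->s15; s11-b->s16; s12-a->s17; s12-b->s18; s13-a->s15; s13-b->s16; s14-a->s17; s14-b->s18; s15-a->s19; s15-b->s20; s16-a->s21; s16-b->s22; s17-a->s19; s17-b->s20; s18-a->s21; s18-b->s22; s19-a->s3; s19-b->s4; s20-a->s5; s20-b->s6; s21-a->s3; s21-b->s4; s22-a->s5; s22-b->s6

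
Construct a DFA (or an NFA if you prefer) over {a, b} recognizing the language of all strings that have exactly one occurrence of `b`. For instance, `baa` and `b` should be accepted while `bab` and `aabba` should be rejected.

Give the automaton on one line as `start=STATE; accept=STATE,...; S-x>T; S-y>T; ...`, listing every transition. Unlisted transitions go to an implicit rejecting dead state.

start=s0; accept=s1; s0-a>s0; s0-b>s1; s1-a>s1; s1-b>s2; s2-a>s2; s2-b>s2

Count `b`s, saturating at 2: state s0 means no `b` yet, s1 means one `b` seen, s2 means more than one. Each `b` increments (capped at s2); other symbols loop. Accept from {s1}.
A 3-state machine:
        a   b  
>  s0   s0  s1 
 * s1   s1  s2 
   s2   s2  s2 
(> = start, * = accepting)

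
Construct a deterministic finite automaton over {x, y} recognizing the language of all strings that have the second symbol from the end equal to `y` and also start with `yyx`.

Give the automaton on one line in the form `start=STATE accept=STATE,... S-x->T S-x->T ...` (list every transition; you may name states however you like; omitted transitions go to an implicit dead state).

start=S0 accept=S4,S7 S0-x->S1 S0-y->S2 S1-x->S1 S1-y->S1 S2-x->S1 S2-y->S3 S3-x->S4 S3-y->S1 S4-x->S5 S4-y->S6 S5-x->S5 S5-y->S6 S6-x->S4 S6-y->S7 S7-x->S4 S7-y->S7

Handle the two conditions separately and then intersect. One (7 states) tracks the last 2 symbols read; the other (5 states) tracks whether the input so far still matches the prefix `yyx`. Each combined state is a pair, one component from each; accept when both components accept. After merging equivalent states the machine shrinks.
An 8-state machine:
        x   y  
>  S0   S1  S2 
   S1   S1  S1 
   S2   S1  S3 
   S3   S4  S1 
 * S4   S5  S6 
   S5   S5  S6 
   S6   S4  S7 
 * S7   S4  S7 
(> = start, * = accepting)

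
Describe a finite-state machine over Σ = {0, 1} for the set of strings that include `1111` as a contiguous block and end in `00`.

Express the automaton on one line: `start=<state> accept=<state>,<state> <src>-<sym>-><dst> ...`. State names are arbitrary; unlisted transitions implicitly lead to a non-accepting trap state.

Build one automaton per condition and run them in lockstep. The first has 5 states tracking whether and how much of `1111` has been seen; the second has 3 states tracking how much of the suffix `00` has currently been matched. A product state is a pair (one from each), accepting exactly when both do.
A 9-state machine:
        0   1  
>  q0   q1  q2 
   q1   q3  q2 
   q2   q1  q4 
   q3   q3  q2 
   q4   q1  q5 
   q5   q1  q6 
   q6   q7  q6 
   q7   q8  q6 
 * q8   q8  q6 
(> = start, * = accepting)

start=q0 accept=q8 q0-0->q1 q0-1->q2 q1-0->q3 q1-1->q2 q2-0->q1 q2-1->q4 q3-0->q3 q3-1->q2 q4-0->q1 q4-1->q5 q5-0->q1 q5-1->q6 q6-0->q7 q6-1->q6 q7-0->q8 q7-1->q6 q8-0->q8 q8-1->q6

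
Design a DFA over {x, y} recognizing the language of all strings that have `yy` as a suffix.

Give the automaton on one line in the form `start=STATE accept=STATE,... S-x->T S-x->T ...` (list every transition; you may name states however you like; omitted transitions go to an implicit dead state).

start=q0 accept=q2 q0-x->q0 q0-y->q1 q1-x->q0 q1-y->q2 q2-x->q0 q2-y->q2

Let each state record the length of the longest suffix of the input read so far that is also a prefix of `yy`. q1 means the last symbol is `y`; q2 means the last 2 symbols are `yy`. Accept only at q2, where the string currently ends in `yy`.
A 3-state machine:
        x   y  
>  q0   q0  q1 
   q1   q0  q2 
 * q2   q0  q2 
(> = start, * = accepting)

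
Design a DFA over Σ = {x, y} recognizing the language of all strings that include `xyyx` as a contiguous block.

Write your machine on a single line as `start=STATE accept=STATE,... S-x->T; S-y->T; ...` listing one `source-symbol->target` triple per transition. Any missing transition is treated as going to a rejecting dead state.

States s0..s3 record the length of the longest prefix of `xyyx` that matches the current input suffix. Reaching s4 means `xyyx` has been seen, and we stay there forever. Accept from s4.
A 5-state machine:
        x   y  
>  s0   s1  s0 
   s1   s1  s2 
   s2   s1  s3 
   s3   s4  s0 
 * s4   s4  s4 
(> = start, * = accepting)

start=s0; accept=s4; s0-x->s1; s0-y->s0; s1-x->s1; s1-y->s2; s2-x->s1; s2-y->s3; s3-x->s4; s3-y->s0; s4-x->s4; s4-y->s4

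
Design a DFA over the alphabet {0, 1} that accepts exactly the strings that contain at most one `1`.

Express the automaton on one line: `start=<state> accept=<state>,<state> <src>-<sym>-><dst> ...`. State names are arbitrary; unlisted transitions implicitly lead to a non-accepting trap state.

Only the number of `1`s matters, and only up to 2. Make a chain s0 → s1 → s2 advanced by each `1` (with s2 absorbing); every other symbol self-loops. The accepting set is {s0, s1}.
3 states suffice.
        0   1  
>* s0   s0  s1 
 * s1   s1  s2 
   s2   s2  s2 
(> = start, * = accepting)

start=s0 accept=s0,s1 s0-0->s0 s0-1->s1 s1-0->s1 s1-1->s2 s2-0->s2 s2-1->s2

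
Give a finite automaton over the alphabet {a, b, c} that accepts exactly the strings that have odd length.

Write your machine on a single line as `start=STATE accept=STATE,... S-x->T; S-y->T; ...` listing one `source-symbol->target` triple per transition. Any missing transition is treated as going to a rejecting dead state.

start=q0; accept=q1; q0-a->q1; q0-b->q1; q0-c->q1; q1-a->q0; q1-b->q0; q1-c->q0

Count input length modulo 2: every symbol advances one step around the cycle q0 → q1 → q0. Accept at q1.
A 2-state machine:
        a   b   c  
>  q0   q1  q1  q1 
 * q1   q0  q0  q0 
(> = start, * = accepting)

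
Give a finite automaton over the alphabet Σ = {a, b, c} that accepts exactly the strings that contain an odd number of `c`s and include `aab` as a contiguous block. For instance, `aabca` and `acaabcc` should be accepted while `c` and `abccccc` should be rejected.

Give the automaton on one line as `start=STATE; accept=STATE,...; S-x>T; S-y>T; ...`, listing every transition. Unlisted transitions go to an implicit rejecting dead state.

Handle the two conditions separately and then intersect. One (2 states) tracks the count of `c`s modulo 2; the other (4 states) tracks whether and how much of `aab` has been seen. Each combined state is a pair, one component from each; accept when both components accept.
        a   b   c  
>  q0   q1  q0  q2 
   q1   q3  q0  q2 
   q2   q4  q2  q0 
   q3   q3  q5  q2 
   q4   q6  q2  q0 
   q5   q5  q5  q7 
   q6   q6  q7  q0 
 * q7   q7  q7  q5 
(> = start, * = accepting)

start=q0; accept=q7; q0-a>q1; q0-b>q0; q0-c>q2; q1-a>q3; q1-b>q0; q1-c>q2; q2-a>q4; q2-b>q2; q2-c>q0; q3-a>q3; q3-b>q5; q3-c>q2; q4-a>q6; q4-b>q2; q4-c>q0; q5-a>q5; q5-b>q5; q5-c>q7; q6-a>q6; q6-b>q7; q6-c>q0; q7-a>q7; q7-b>q7; q7-c>q5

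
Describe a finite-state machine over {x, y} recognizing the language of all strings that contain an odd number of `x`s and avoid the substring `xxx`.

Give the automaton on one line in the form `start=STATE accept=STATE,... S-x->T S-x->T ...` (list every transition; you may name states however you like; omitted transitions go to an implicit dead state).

Handle the two conditions separately and then intersect. One (2 states) tracks the count of `x`s modulo 2; the other (4 states) tracks partial matches of the forbidden pattern `xxx`. Each combined state is a pair, one component from each; accept when both components accept.
With 8 states:
       x  y 
>  A   B  A 
 * B   C  D 
   C   E  A 
 * D   F  D 
   E   G  E 
   F   H  A 
   G   E  G 
 * H   G  D 
(> = start, * = accepting)

start=A accept=B,D,H A-x->B A-y->A B-x->C B-y->D C-x->E C-y->A D-x->F D-y->D E-x->G E-y->E F-x->H F-y->A G-x->E G-y->G H-x->G H-y->D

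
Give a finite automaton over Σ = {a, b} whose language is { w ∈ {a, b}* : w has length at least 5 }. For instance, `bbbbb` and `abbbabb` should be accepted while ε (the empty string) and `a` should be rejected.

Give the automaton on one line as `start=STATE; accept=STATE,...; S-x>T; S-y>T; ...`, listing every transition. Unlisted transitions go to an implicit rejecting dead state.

We only need to distinguish lengths 0, 1, …, 5, and '>5'. Chain s0 → s1 → s2 → s3 → s4 → s5 → s6 on every symbol, with s6 looping. Accepting states: {s5, s6}.
With 7 states:
        a   b  
>  s0   s1  s1 
   s1   s2  s2 
   s2   s3  s3 
   s3   s4  s4 
   s4   s5  s5 
 * s5   s6  s6 
 * s6   s6  s6 
(> = start, * = accepting)

start=s0; accept=s5,s6; s0-a>s1; s0-b>s1; s1-a>s2; s1-b>s2; s2-a>s3; s2-b>s3; s3-a>s4; s3-b>s4; s4-a>s5; s4-b>s5; s5-a>s6; s5-b>s6; s6-a>s6; s6-b>s6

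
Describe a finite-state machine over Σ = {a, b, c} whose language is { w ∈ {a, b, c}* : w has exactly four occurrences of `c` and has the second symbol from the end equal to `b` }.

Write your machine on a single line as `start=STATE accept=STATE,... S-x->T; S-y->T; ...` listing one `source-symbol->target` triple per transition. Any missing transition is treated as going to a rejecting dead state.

start=S0; accept=S6,S9; S0-a->S0; S0-b->S0; S0-c->S1; S1-a->S1; S1-b->S1; S1-c->S2; S2-a->S2; S2-b->S2; S2-c->S3; S3-a->S3; S3-b->S4; S3-c->S5; S4-a->S3; S4-b->S4; S4-c->S6; S5-a->S5; S5-b->S7; S5-c->S8; S6-a->S5; S6-b->S7; S6-c->S8; S7-a->S6; S7-b->S9; S7-c->S8; S8-a->S8; S8-b->S8; S8-c->S8; S9-a->S6; S9-b->S9; S9-c->S8

Run two small machines in parallel and take their product. The first has 6 states tracking the count of `c`s, saturating at 5; the second has 13 states tracking the last 2 symbols read. A product state is a pair (one from each), accepting exactly when both do. After merging equivalent states the machine shrinks.
10 states suffice.
        a   b   c  
>  S0   S0  S0  S1 
   S1   S1  S1  S2 
   S2   S2  S2  S3 
   S3   S3  S4  S5 
   S4   S3  S4  S6 
   S5   S5  S7  S8 
 * S6   S5  S7  S8 
   S7   S6  S9  S8 
   S8   S8  S8  S8 
 * S9   S6  S9  S8 
(> = start, * = accepting)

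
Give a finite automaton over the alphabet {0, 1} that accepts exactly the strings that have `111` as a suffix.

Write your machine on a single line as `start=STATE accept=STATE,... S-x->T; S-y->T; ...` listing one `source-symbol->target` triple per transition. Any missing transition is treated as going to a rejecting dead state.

Remember how much of `111` the current input suffix matches. State S0 means no match yet; S1 means the last symbol is `1`; S2 means the last 2 symbols are `11`; S3 means the last 3 symbols are `111`. Only S3 accepts. On a mismatch, fall back to the longest proper suffix that is still a prefix of `111`.
With 4 states:
        0   1  
>  S0   S0  S1 
   S1   S0  S2 
   S2   S0  S3 
 * S3   S0  S3 
(> = start, * = accepting)

start=S0; accept=S3; S0-0->S0; S0-1->S1; S1-0->S0; S1-1->S2; S2-0->S0; S2-1->S3; S3-0->S0; S3-1->S3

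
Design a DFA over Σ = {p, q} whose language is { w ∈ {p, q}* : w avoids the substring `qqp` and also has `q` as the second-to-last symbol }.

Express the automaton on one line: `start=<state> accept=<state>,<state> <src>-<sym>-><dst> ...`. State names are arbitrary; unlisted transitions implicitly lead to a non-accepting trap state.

start=A accept=F,G A-p->B A-q->C B-p->D B-q->E C-p->F C-q->G D-p->D D-q->E E-p->F E-q->G F-p->D F-q->E G-p->H G-q->G H-p->I H-q->J I-p->I I-q->J J-p->H J-q->K K-p->H K-q->K

Run two small machines in parallel and take their product. The first has 4 states tracking partial matches of the forbidden pattern `qqp`; the second has 7 states tracking the last 2 symbols read. A product state is a pair (one from each), accepting exactly when both do.
An 11-state machine:
       p  q 
>  A   B  C 
   B   D  E 
   C   F  G 
   D   D  E 
   E   F  G 
 * F   D  E 
 * G   H  G 
   H   I  J 
   I   I  J 
   J   H  K 
   K   H  K 
(> = start, * = accepting)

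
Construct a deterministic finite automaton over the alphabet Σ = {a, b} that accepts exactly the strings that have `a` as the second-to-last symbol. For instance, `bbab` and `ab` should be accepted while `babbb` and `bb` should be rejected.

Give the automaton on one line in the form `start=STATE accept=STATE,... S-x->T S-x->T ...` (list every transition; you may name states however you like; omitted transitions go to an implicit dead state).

A DFA must remember the last 2 symbols (since which symbol is second-to-last isn't known until the input ends). Use one state per possible window of the last ≤2 symbols; accept from those whose window starts with `a`.
With 7 states:
        a   b  
>  q0   q1  q2 
   q1   q3  q4 
   q2   q5  q6 
 * q3   q3  q4 
 * q4   q5  q6 
   q5   q3  q4 
   q6   q5  q6 
(> = start, * = accepting)

start=q0 accept=q3,q4 q0-a->q1 q0-b->q2 q1-a->q3 q1-b->q4 q2-a->q5 q2-b->q6 q3-a->q3 q3-b->q4 q4-a->q5 q4-b->q6 q5-a->q3 q5-b->q4 q6-a->q5 q6-b->q6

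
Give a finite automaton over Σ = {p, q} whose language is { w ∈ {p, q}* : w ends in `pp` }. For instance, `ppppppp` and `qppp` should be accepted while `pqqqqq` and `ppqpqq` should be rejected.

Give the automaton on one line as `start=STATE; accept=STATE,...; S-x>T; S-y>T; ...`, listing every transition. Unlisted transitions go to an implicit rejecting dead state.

Remember how much of `pp` the current input suffix matches. State S0 means no match yet; S1 means the last symbol is `p`; S2 means the last 2 symbols are `pp`. Only S2 accepts. On a mismatch, fall back to the longest proper suffix that is still a prefix of `pp`.
A 3-state machine:
        p   q  
>  S0   S1  S0 
   S1   S2  S0 
 * S2   S2  S0 
(> = start, * = accepting)

start=S0; accept=S2; S0-p>S1; S0-q>S0; S1-p>S2; S1-q>S0; S2-p>S2; S2-q>S0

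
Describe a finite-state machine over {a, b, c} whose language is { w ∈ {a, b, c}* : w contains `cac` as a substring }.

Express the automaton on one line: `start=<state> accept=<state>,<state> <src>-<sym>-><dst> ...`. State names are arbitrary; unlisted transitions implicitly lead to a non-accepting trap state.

start=s0 accept=s3 s0-a->s0 s0-b->s0 s0-c->s1 s1-a->s2 s1-b->s0 s1-c->s1 s2-a->s0 s2-b->s0 s2-c->s3 s3-a->s3 s3-b->s3 s3-c->s3

Track how much of `cac` has been matched so far: state s0 is no progress, s3 is the absorbing accept state reached once `cac` has occurred. Intermediate states record partial matches; on a mismatch, fall back to the longest reusable overlap.
4 states suffice.
        a   b   c  
>  s0   s0  s0  s1 
   s1   s2  s0  s1 
   s2   s0  s0  s3 
 * s3   s3  s3  s3 
(> = start, * = accepting)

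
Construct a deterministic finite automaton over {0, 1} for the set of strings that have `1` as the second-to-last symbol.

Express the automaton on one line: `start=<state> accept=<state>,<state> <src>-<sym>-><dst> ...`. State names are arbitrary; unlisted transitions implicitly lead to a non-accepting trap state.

start=q0 accept=q5,q6 q0-0->q1 q0-1->q2 q1-0->q3 q1-1->q4 q2-0->q5 q2-1->q6 q3-0->q3 q3-1->q4 q4-0->q5 q4-1->q6 q5-0->q3 q5-1->q4 q6-0->q5 q6-1->q6

Because acceptance depends on a position counted from the end, the machine has to buffer the most recent 2 symbols. Make each state the string of the last up-to-2 symbols read; on input `x` shift the window left and append `x`. Accept when the buffered window has length 2 and begins with `1`.
A 7-state machine:
        0   1  
>  q0   q1  q2 
   q1   q3  q4 
   q2   q5  q6 
   q3   q3  q4 
   q4   q5  q6 
 * q5   q3  q4 
 * q6   q5  q6 
(> = start, * = accepting)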